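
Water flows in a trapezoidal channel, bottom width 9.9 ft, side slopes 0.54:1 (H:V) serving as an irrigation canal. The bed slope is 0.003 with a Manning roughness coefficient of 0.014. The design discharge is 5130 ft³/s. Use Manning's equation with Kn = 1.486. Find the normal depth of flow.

y_n = 14.8 ft

Manning's equation rearranged: A R^(2/3) = nQ / (1.486·√S) = 0.014 × 5130 / (1.486 × √0.003) = 882.4.
Try y = 12.1 ft: A R^(2/3) = 605.7 — low.
Try y = 16.3 ft: A R^(2/3) = 1061 — high.
Try y = 14.8 ft: A R^(2/3) = 882.3 — matches.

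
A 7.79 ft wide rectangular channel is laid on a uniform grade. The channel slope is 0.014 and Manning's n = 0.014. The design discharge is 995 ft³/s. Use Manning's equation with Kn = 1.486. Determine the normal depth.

Manning's equation rearranged: A R^(2/3) = nQ / (1.486·√S) = 0.014 × 995 / (1.486 × √0.014) = 79.23.
At y = 4.71 ft: A R^(2/3) = 60.78 — low.
At y = 6.57 ft: A R^(2/3) = 92.89 — high.
At y = 5.79 ft: A R^(2/3) = 79.24 — matches.

y_n = 5.79 ft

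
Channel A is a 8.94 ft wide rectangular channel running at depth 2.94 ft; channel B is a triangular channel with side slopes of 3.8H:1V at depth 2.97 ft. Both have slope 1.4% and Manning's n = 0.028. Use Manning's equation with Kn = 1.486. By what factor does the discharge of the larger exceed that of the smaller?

Channel A: Flow area A = b·y = 8.94 × 2.94 = 26.28 ft². Wetted perimeter P = b + 2y = 8.94 + 2×2.94 = 14.82 ft. Hydraulic radius R = A/P = 26.28/14.82 = 1.774 ft. Q_A = (1.486/0.028)·26.28·1.774^(2/3)·√0.014 = 241.8 ft³/s.
Channel B: For a triangular section with side slope z = 3.8: A = zy² = 3.8×2.97² = 33.52 ft²; P = 2y√(1+z²) = 2×2.97×3.929 = 23.34 ft. Hydraulic radius R = A/P = 33.52/23.34 = 1.436 ft. Q_B = (1.486/0.028)·33.52·1.436^(2/3)·√0.014 = 267.9 ft³/s.
The larger discharge is 267.9 ft³/s and the smaller is 241.8 ft³/s; the ratio is 1.11.

1.11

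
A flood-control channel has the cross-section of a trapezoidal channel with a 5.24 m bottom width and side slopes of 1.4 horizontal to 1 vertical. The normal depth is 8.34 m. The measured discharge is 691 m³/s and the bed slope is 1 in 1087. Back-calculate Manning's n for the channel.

With bottom width b = 5.24 m and side slope z = 1.4: A = (b + zy)y = (5.24 + 1.4×8.34)×8.34 = 141.1 m²; P = b + 2y√(1+z²) = 5.24 + 2×8.34×1.72 = 33.94 m.
Hydraulic radius R = A/P = 141.1/33.94 = 4.157 m.
Rearranging Manning's equation: n = (1/Q) A R^(2/3) S^(1/2) = (1/691) × 141.1 × 4.157^(2/3) × √0.00092 = 0.016.

n = 0.016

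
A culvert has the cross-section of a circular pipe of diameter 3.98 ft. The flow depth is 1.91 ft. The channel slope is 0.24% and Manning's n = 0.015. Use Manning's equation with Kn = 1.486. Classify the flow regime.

subcritical

For a circular section of diameter D = 3.98 ft at depth y = 1.91 ft, the central angle is θ = 2 arccos(1 − 2y/D) = 3.061 rad. Then A = (D²/8)(θ − sin θ) = 5.902 ft² and P = Dθ/2 = 6.092 ft.
Hydraulic radius R = A/P = 5.902/6.092 = 0.9689 ft.
V = (1.486/n) R^(2/3) √S = (1.486/0.015) × 0.9689^(2/3) × √0.0024 = 4.752 ft/s. Hydraulic depth D_h = A/T = 5.902/3.977 = 1.484 ft.
Froude number Fr = V/√(g·D_h) = 4.752/√(32.2×1.484) = 0.687, which is less than 1, so the flow is subcritical.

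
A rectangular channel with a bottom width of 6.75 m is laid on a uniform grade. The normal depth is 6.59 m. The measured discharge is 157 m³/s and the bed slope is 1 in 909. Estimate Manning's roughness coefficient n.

Flow area A = b·y = 6.75 × 6.59 = 44.48 m². Wetted perimeter P = b + 2y = 6.75 + 2×6.59 = 19.93 m.
Hydraulic radius R = A/P = 44.48/19.93 = 2.232 m.
Rearranging Manning's equation: n = (1/Q) A R^(2/3) S^(1/2) = (1/157) × 44.48 × 2.232^(2/3) × √0.0011 = 0.016.

n = 0.016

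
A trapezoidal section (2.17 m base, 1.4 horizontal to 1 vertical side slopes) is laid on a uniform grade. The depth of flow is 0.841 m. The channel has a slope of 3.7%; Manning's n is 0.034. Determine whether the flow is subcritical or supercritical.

supercritical

With bottom width b = 2.17 m and side slope z = 1.4: A = (b + zy)y = (2.17 + 1.4×0.841)×0.841 = 2.815 m²; P = b + 2y√(1+z²) = 2.17 + 2×0.841×1.72 = 5.064 m.
Hydraulic radius R = A/P = 2.815/5.064 = 0.5559 m.
V = (1/n) R^(2/3) √S = (1/0.034) × 0.5559^(2/3) × √0.037 = 3.825 m/s. Hydraulic depth D_h = A/T = 2.815/4.525 = 0.6222 m.
Froude number Fr = V/√(g·D_h) = 3.825/√(9.81×0.6222) = 1.55, which is greater than 1, so the flow is supercritical.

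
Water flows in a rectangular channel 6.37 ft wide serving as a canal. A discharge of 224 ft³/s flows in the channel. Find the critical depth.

For a rectangular channel, critical depth y_c = (q²/g)^(1/3) where q = Q/b = 224/6.37 = 35.16 ft²/s.
So y_c = (35.16²/32.2)^(1/3) = 3.37 ft.

y_c = 3.37 ft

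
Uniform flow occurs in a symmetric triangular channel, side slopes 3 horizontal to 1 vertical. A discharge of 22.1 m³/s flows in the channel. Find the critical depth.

At critical depth, Q² T / (g A³) = 1, i.e. A³/T = Q²/g = 22.1²/9.81 = 49.79.
At y = 1.81 m: A³/T = 87.42 — over.
At y = 1.22 m: A³/T = 12.16 — short.
At y = 1.62 m: A³/T = 50.21 — ≈ 49.79.

y_c = 1.62 m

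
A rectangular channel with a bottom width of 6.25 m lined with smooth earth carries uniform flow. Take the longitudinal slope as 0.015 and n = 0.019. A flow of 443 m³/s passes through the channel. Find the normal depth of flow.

Manning's equation rearranged: A R^(2/3) = nQ / (1·√S) = 0.019 × 443 / (√0.015) = 68.72.
Trying y = 5.05 m: A R^(2/3) = 48.93 — low.
Trying y = 6.65 m: A R^(2/3) = 68.72 — matches.

y_n = 6.65 m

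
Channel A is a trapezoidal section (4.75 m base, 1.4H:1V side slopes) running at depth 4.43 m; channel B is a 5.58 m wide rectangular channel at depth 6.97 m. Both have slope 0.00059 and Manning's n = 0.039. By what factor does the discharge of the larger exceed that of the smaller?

Channel A: With bottom width b = 4.75 m and side slope z = 1.4: A = (b + zy)y = (4.75 + 1.4×4.43)×4.43 = 48.52 m²; P = b + 2y√(1+z²) = 4.75 + 2×4.43×1.72 = 19.99 m. Hydraulic radius R = A/P = 48.52/19.99 = 2.427 m. Q_A = (1/0.039)·48.52·2.427^(2/3)·√0.00059 = 54.57 m³/s.
Channel B: Flow area A = b·y = 5.58 × 6.97 = 38.89 m². Wetted perimeter P = b + 2y = 5.58 + 2×6.97 = 19.52 m. Hydraulic radius R = A/P = 38.89/19.52 = 1.992 m. Q_B = (1/0.039)·38.89·1.992^(2/3)·√0.00059 = 38.35 m³/s.
The larger discharge is 54.57 m³/s and the smaller is 38.35 m³/s; the ratio is 1.42.

1.42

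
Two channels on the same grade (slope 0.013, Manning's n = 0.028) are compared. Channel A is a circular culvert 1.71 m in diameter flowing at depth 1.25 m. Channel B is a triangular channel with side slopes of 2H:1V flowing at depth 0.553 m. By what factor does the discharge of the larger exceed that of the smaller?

Channel A: For a circular section of diameter D = 1.71 m at depth y = 1.25 m, the central angle is θ = 2 arccos(1 − 2y/D) = 4.102 rad. Then A = (D²/8)(θ − sin θ) = 1.799 m² and P = Dθ/2 = 3.507 m. Hydraulic radius R = A/P = 1.799/3.507 = 0.5129 m. Q_A = (1/0.028)·1.799·0.5129^(2/3)·√0.013 = 4.694 m³/s.
Channel B: For a triangular section with side slope z = 2: A = zy² = 2×0.553² = 0.6116 m²; P = 2y√(1+z²) = 2×0.553×2.236 = 2.473 m. Hydraulic radius R = A/P = 0.6116/2.473 = 0.2473 m. Q_B = (1/0.028)·0.6116·0.2473^(2/3)·√0.013 = 0.9813 m³/s.
The larger discharge is 4.694 m³/s and the smaller is 0.9813 m³/s; the ratio is 4.78.

4.78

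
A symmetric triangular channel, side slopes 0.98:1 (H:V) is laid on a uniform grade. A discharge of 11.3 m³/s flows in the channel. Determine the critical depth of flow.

At critical depth, Q² T / (g A³) = 1, i.e. A³/T = Q²/g = 11.3²/9.81 = 13.02.
Try y = 2.45 m: A³/T = 42.39 — too large.
Try y = 1.34 m: A³/T = 2.075 — too small.
Try y = 1.93 m: A³/T = 12.86 — ≈ 13.02.

y_c = 1.93 m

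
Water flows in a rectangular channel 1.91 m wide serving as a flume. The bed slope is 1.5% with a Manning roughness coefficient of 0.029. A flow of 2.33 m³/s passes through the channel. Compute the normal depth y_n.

y_n = 0.573 m

Manning's equation rearranged: A R^(2/3) = nQ / (1·√S) = 0.029 × 2.33 / (√0.015) = 0.5517.
Trying y = 0.701 m: A R^(2/3) = 0.732 — high.
Trying y = 0.573 m: A R^(2/3) = 0.5519 — ≈ 0.5517.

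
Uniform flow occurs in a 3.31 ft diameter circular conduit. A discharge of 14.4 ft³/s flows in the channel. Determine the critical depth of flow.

At critical depth, Q² T / (g A³) = 1, i.e. A³/T = Q²/g = 14.4²/32.2 = 6.44.
Try y = 0.806 ft: A³/T = 1.499 — too small.
Try y = 1.34 ft: A³/T = 10.72 — too large.
Try y = 1.17 ft: A³/T = 6.362 — close enough.

y_c = 1.17 ft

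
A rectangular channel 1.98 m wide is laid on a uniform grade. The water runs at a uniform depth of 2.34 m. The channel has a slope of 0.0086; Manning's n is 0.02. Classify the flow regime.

subcritical

Flow area A = b·y = 1.98 × 2.34 = 4.633 m². Wetted perimeter P = b + 2y = 1.98 + 2×2.34 = 6.66 m.
Hydraulic radius R = A/P = 4.633/6.66 = 0.6957 m.
V = (1/n) R^(2/3) √S = (1/0.02) × 0.6957^(2/3) × √0.0086 = 3.64 m/s. Hydraulic depth D_h = A/T = 4.633/1.98 = 2.34 m.
Froude number Fr = V/√(g·D_h) = 3.64/√(9.81×2.34) = 0.76, which is less than 1, so the flow is subcritical.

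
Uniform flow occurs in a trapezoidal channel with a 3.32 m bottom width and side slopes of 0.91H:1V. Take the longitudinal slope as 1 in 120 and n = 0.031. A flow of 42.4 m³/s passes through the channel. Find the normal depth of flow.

Manning's equation rearranged: A R^(2/3) = nQ / (1·√S) = 0.031 × 42.4 / (√0.008333) = 14.4.
Trying y = 2.54 m: A R^(2/3) = 17.93 — high.
Trying y = 2.26 m: A R^(2/3) = 14.39 — ≈ 14.4.

y_n = 2.26 m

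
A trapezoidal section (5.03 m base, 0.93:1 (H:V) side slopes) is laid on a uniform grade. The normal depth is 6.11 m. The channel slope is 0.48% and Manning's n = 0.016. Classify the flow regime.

supercritical

With bottom width b = 5.03 m and side slope z = 0.93: A = (b + zy)y = (5.03 + 0.93×6.11)×6.11 = 65.45 m²; P = b + 2y√(1+z²) = 5.03 + 2×6.11×1.366 = 21.72 m.
Hydraulic radius R = A/P = 65.45/21.72 = 3.014 m.
V = (1/n) R^(2/3) √S = (1/0.016) × 3.014^(2/3) × √0.0048 = 9.035 m/s. Hydraulic depth D_h = A/T = 65.45/16.39 = 3.992 m.
Froude number Fr = V/√(g·D_h) = 9.035/√(9.81×3.992) = 1.44, which is greater than 1, so the flow is supercritical.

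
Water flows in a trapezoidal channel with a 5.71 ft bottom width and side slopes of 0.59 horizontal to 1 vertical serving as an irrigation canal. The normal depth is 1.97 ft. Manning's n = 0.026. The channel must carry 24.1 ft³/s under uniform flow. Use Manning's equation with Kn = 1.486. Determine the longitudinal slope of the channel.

With bottom width b = 5.71 ft and side slope z = 0.59: A = (b + zy)y = (5.71 + 0.59×1.97)×1.97 = 13.54 ft²; P = b + 2y√(1+z²) = 5.71 + 2×1.97×1.161 = 10.28 ft.
Hydraulic radius R = A/P = 13.54/10.28 = 1.316 ft.
From Manning's equation, S = [nQ / (1.486 A R^(2/3))]² = [0.026 × 24.1 / (1.486 × 13.54 × 1.316^(2/3))]² = 0.000672.

S = 0.000672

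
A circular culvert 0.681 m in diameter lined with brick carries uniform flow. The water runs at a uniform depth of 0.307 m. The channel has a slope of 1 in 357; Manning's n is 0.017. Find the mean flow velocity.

V = 0.913 m/s

For a circular section of diameter D = 0.681 m at depth y = 0.307 m, the central angle is θ = 2 arccos(1 − 2y/D) = 2.945 rad. Then A = (D²/8)(θ − sin θ) = 0.1593 m² and P = Dθ/2 = 1.003 m.
Hydraulic radius R = A/P = 0.1593/1.003 = 0.1589 m.
From Manning's equation, V = (1/n) R^(2/3) S^(1/2) = (1/0.017) × 0.1589^(2/3) × 0.002801^(1/2) = 0.913 m/s.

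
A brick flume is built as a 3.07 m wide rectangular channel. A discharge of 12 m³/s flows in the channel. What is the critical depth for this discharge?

For a rectangular channel, critical depth y_c = (q²/g)^(1/3) where q = Q/b = 12/3.07 = 3.909 m²/s.
So y_c = (3.909²/9.81)^(1/3) = 1.16 m.

y_c = 1.16 m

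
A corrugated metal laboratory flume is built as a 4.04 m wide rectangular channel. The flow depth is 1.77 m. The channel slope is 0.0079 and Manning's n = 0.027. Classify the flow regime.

Flow area A = b·y = 4.04 × 1.77 = 7.151 m². Wetted perimeter P = b + 2y = 4.04 + 2×1.77 = 7.58 m.
Hydraulic radius R = A/P = 7.151/7.58 = 0.9434 m.
V = (1/n) R^(2/3) √S = (1/0.027) × 0.9434^(2/3) × √0.0079 = 3.166 m/s. Hydraulic depth D_h = A/T = 7.151/4.04 = 1.77 m.
Froude number Fr = V/√(g·D_h) = 3.166/√(9.81×1.77) = 0.76, which is less than 1, so the flow is subcritical.

subcritical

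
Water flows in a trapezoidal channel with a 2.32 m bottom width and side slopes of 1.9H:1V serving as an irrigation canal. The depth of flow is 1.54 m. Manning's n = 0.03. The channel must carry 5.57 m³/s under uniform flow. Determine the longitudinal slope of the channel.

With bottom width b = 2.32 m and side slope z = 1.9: A = (b + zy)y = (2.32 + 1.9×1.54)×1.54 = 8.079 m²; P = b + 2y√(1+z²) = 2.32 + 2×1.54×2.147 = 8.933 m.
Hydraulic radius R = A/P = 8.079/8.933 = 0.9044 m.
From Manning's equation, S = [nQ / (1 A R^(2/3))]² = [0.03 × 5.57 / (1 × 8.079 × 0.9044^(2/3))]² = 0.000489.

S = 0.000489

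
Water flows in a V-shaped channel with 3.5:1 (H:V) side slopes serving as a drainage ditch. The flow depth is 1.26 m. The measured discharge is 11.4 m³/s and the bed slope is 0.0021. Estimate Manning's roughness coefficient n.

n = 0.016

For a triangular section with side slope z = 3.5: A = zy² = 3.5×1.26² = 5.557 m²; P = 2y√(1+z²) = 2×1.26×3.64 = 9.173 m.
Hydraulic radius R = A/P = 5.557/9.173 = 0.6058 m.
Rearranging Manning's equation: n = (1/Q) A R^(2/3) S^(1/2) = (1/11.4) × 5.557 × 0.6058^(2/3) × √0.0021 = 0.016.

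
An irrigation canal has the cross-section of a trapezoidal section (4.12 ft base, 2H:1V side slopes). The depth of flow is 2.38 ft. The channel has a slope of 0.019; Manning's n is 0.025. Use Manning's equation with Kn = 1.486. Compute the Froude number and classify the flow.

supercritical

With bottom width b = 4.12 ft and side slope z = 2: A = (b + zy)y = (4.12 + 2×2.38)×2.38 = 21.13 ft²; P = b + 2y√(1+z²) = 4.12 + 2×2.38×2.236 = 14.76 ft.
Hydraulic radius R = A/P = 21.13/14.76 = 1.432 ft.
V = (1.486/n) R^(2/3) √S = (1.486/0.025) × 1.432^(2/3) × √0.019 = 10.41 ft/s. Hydraulic depth D_h = A/T = 21.13/13.64 = 1.549 ft.
Froude number Fr = V/√(g·D_h) = 10.41/√(32.2×1.549) = 1.47, which is greater than 1, so the flow is supercritical.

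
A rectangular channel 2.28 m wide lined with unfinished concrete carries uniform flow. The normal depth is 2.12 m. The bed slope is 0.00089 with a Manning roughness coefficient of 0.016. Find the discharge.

Q = 7.38 m³/s

Flow area A = b·y = 2.28 × 2.12 = 4.834 m². Wetted perimeter P = b + 2y = 2.28 + 2×2.12 = 6.52 m.
Hydraulic radius R = A/P = 4.834/6.52 = 0.7413 m.
Manning's equation: Q = (1/n) A R^(2/3) S^(1/2) = (1/0.016) × 4.834 × 0.7413^(2/3) × 0.00089^(1/2) = 7.38 m³/s.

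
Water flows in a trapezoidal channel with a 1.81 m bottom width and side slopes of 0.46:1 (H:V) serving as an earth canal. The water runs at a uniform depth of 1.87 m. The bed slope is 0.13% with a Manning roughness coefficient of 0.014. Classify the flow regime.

With bottom width b = 1.81 m and side slope z = 0.46: A = (b + zy)y = (1.81 + 0.46×1.87)×1.87 = 4.993 m²; P = b + 2y√(1+z²) = 1.81 + 2×1.87×1.101 = 5.927 m.
Hydraulic radius R = A/P = 4.993/5.927 = 0.8425 m.
V = (1/n) R^(2/3) √S = (1/0.014) × 0.8425^(2/3) × √0.0013 = 2.297 m/s. Hydraulic depth D_h = A/T = 4.993/3.53 = 1.414 m.
Froude number Fr = V/√(g·D_h) = 2.297/√(9.81×1.414) = 0.617, which is less than 1, so the flow is subcritical.

subcritical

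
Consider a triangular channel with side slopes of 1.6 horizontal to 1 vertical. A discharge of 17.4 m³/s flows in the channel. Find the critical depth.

y_c = 1.89 m

At critical depth, Q² T / (g A³) = 1, i.e. A³/T = Q²/g = 17.4²/9.81 = 30.86.
At y = 1.53 m: A³/T = 10.73 — short.
At y = 1.89 m: A³/T = 30.87 — ≈ 30.86.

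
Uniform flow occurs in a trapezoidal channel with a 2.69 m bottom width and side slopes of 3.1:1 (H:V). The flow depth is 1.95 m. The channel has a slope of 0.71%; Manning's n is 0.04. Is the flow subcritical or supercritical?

With bottom width b = 2.69 m and side slope z = 3.1: A = (b + zy)y = (2.69 + 3.1×1.95)×1.95 = 17.03 m²; P = b + 2y√(1+z²) = 2.69 + 2×1.95×3.257 = 15.39 m.
Hydraulic radius R = A/P = 17.03/15.39 = 1.107 m.
V = (1/n) R^(2/3) √S = (1/0.04) × 1.107^(2/3) × √0.0071 = 2.254 m/s. Hydraulic depth D_h = A/T = 17.03/14.78 = 1.152 m.
Froude number Fr = V/√(g·D_h) = 2.254/√(9.81×1.152) = 0.67, which is less than 1, so the flow is subcritical.

subcritical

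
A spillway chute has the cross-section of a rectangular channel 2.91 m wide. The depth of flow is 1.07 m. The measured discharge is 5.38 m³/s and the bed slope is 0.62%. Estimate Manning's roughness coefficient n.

n = 0.033

Flow area A = b·y = 2.91 × 1.07 = 3.114 m². Wetted perimeter P = b + 2y = 2.91 + 2×1.07 = 5.05 m.
Hydraulic radius R = A/P = 3.114/5.05 = 0.6166 m.
Rearranging Manning's equation: n = (1/Q) A R^(2/3) S^(1/2) = (1/5.38) × 3.114 × 0.6166^(2/3) × √0.0062 = 0.033.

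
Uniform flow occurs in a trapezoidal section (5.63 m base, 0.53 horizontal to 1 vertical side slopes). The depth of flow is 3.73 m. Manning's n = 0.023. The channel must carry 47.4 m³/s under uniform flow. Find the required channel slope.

S = 0.00058

With bottom width b = 5.63 m and side slope z = 0.53: A = (b + zy)y = (5.63 + 0.53×3.73)×3.73 = 28.37 m²; P = b + 2y√(1+z²) = 5.63 + 2×3.73×1.132 = 14.07 m.
Hydraulic radius R = A/P = 28.37/14.07 = 2.016 m.
From Manning's equation, S = [nQ / (1 A R^(2/3))]² = [0.023 × 47.4 / (1 × 28.37 × 2.016^(2/3))]² = 0.00058.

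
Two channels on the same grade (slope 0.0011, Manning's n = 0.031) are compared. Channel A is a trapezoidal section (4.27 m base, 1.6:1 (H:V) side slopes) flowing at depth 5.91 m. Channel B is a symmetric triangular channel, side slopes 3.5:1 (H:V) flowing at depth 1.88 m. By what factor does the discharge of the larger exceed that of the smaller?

14.8

Channel A: With bottom width b = 4.27 m and side slope z = 1.6: A = (b + zy)y = (4.27 + 1.6×5.91)×5.91 = 81.12 m²; P = b + 2y√(1+z²) = 4.27 + 2×5.91×1.887 = 26.57 m. Hydraulic radius R = A/P = 81.12/26.57 = 3.053 m. Q_A = (1/0.031)·81.12·3.053^(2/3)·√0.0011 = 182.6 m³/s.
Channel B: For a triangular section with side slope z = 3.5: A = zy² = 3.5×1.88² = 12.37 m²; P = 2y√(1+z²) = 2×1.88×3.64 = 13.69 m. Hydraulic radius R = A/P = 12.37/13.69 = 0.9038 m. Q_B = (1/0.031)·12.37·0.9038^(2/3)·√0.0011 = 12.37 m³/s.
The larger discharge is 182.6 m³/s and the smaller is 12.37 m³/s; the ratio is 14.8.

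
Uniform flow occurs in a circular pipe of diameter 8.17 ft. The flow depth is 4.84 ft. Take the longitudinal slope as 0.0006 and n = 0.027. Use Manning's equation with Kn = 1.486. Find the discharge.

For a circular section of diameter D = 8.17 ft at depth y = 4.84 ft, the central angle is θ = 2 arccos(1 − 2y/D) = 3.513 rad. Then A = (D²/8)(θ − sin θ) = 32.35 ft² and P = Dθ/2 = 14.35 ft.
Hydraulic radius R = A/P = 32.35/14.35 = 2.254 ft.
Manning's equation: Q = (1.486/n) A R^(2/3) S^(1/2) = (1.486/0.027) × 32.35 × 2.254^(2/3) × 0.0006^(1/2) = 75 ft³/s.

Q = 75 ft³/s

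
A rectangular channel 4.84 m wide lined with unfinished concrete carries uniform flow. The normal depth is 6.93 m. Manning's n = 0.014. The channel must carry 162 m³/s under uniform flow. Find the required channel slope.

Flow area A = b·y = 4.84 × 6.93 = 33.54 m². Wetted perimeter P = b + 2y = 4.84 + 2×6.93 = 18.7 m.
Hydraulic radius R = A/P = 33.54/18.7 = 1.794 m.
From Manning's equation, S = [nQ / (1 A R^(2/3))]² = [0.014 × 162 / (1 × 33.54 × 1.794^(2/3))]² = 0.0021.

S = 0.0021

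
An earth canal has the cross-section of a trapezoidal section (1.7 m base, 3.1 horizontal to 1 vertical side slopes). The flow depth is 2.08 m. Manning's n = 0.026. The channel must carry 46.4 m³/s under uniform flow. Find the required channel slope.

S = 0.0044

With bottom width b = 1.7 m and side slope z = 3.1: A = (b + zy)y = (1.7 + 3.1×2.08)×2.08 = 16.95 m²; P = b + 2y√(1+z²) = 1.7 + 2×2.08×3.257 = 15.25 m.
Hydraulic radius R = A/P = 16.95/15.25 = 1.111 m.
From Manning's equation, S = [nQ / (1 A R^(2/3))]² = [0.026 × 46.4 / (1 × 16.95 × 1.111^(2/3))]² = 0.0044.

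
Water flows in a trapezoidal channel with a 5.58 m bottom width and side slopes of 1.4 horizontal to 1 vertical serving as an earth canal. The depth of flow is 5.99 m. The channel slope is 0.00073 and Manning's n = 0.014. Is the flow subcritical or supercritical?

With bottom width b = 5.58 m and side slope z = 1.4: A = (b + zy)y = (5.58 + 1.4×5.99)×5.99 = 83.66 m²; P = b + 2y√(1+z²) = 5.58 + 2×5.99×1.72 = 26.19 m.
Hydraulic radius R = A/P = 83.66/26.19 = 3.194 m.
V = (1/n) R^(2/3) √S = (1/0.014) × 3.194^(2/3) × √0.00073 = 4.186 m/s. Hydraulic depth D_h = A/T = 83.66/22.35 = 3.743 m.
Froude number Fr = V/√(g·D_h) = 4.186/√(9.81×3.743) = 0.691, which is less than 1, so the flow is subcritical.

subcritical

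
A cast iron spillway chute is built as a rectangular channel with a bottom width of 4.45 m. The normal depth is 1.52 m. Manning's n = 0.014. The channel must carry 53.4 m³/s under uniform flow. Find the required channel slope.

S = 0.014

Flow area A = b·y = 4.45 × 1.52 = 6.764 m². Wetted perimeter P = b + 2y = 4.45 + 2×1.52 = 7.49 m.
Hydraulic radius R = A/P = 6.764/7.49 = 0.9031 m.
From Manning's equation, S = [nQ / (1 A R^(2/3))]² = [0.014 × 53.4 / (1 × 6.764 × 0.9031^(2/3))]² = 0.014.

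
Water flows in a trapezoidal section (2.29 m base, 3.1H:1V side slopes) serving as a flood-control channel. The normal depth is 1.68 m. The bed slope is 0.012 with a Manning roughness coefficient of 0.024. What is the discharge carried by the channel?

Q = 55.6 m³/s

With bottom width b = 2.29 m and side slope z = 3.1: A = (b + zy)y = (2.29 + 3.1×1.68)×1.68 = 12.6 m²; P = b + 2y√(1+z²) = 2.29 + 2×1.68×3.257 = 13.23 m.
Hydraulic radius R = A/P = 12.6/13.23 = 0.9518 m.
Manning's equation: Q = (1/n) A R^(2/3) S^(1/2) = (1/0.024) × 12.6 × 0.9518^(2/3) × 0.012^(1/2) = 55.6 m³/s.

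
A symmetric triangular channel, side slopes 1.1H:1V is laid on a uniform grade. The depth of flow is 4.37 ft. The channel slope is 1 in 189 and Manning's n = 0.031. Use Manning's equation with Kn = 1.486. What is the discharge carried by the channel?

For a triangular section with side slope z = 1.1: A = zy² = 1.1×4.37² = 21.01 ft²; P = 2y√(1+z²) = 2×4.37×1.487 = 12.99 ft.
Hydraulic radius R = A/P = 21.01/12.99 = 1.617 ft.
Manning's equation: Q = (1.486/n) A R^(2/3) S^(1/2) = (1.486/0.031) × 21.01 × 1.617^(2/3) × 0.005291^(1/2) = 101 ft³/s.

Q = 101 ft³/s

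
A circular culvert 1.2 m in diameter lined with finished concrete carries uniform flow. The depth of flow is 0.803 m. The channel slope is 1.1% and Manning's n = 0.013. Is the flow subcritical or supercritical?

supercritical

For a circular section of diameter D = 1.2 m at depth y = 0.803 m, the central angle is θ = 2 arccos(1 − 2y/D) = 3.832 rad. Then A = (D²/8)(θ − sin θ) = 0.8044 m² and P = Dθ/2 = 2.299 m.
Hydraulic radius R = A/P = 0.8044/2.299 = 0.3499 m.
V = (1/n) R^(2/3) √S = (1/0.013) × 0.3499^(2/3) × √0.011 = 4.006 m/s. Hydraulic depth D_h = A/T = 0.8044/1.129 = 0.7123 m.
Froude number Fr = V/√(g·D_h) = 4.006/√(9.81×0.7123) = 1.52, which is greater than 1, so the flow is supercritical.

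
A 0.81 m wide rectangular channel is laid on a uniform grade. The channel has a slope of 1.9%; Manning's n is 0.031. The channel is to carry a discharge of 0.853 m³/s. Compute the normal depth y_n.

y_n = 0.608 m

Manning's equation rearranged: A R^(2/3) = nQ / (1·√S) = 0.031 × 0.853 / (√0.019) = 0.1918.
At y = 0.71 m: A R^(2/3) = 0.233 — over.
At y = 0.476 m: A R^(2/3) = 0.14 — short.
At y = 0.608 m: A R^(2/3) = 0.1918 — matches.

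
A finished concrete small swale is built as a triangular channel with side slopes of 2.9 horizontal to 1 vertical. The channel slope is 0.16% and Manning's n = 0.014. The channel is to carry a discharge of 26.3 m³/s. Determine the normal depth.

Manning's equation rearranged: A R^(2/3) = nQ / (1·√S) = 0.014 × 26.3 / (√0.0016) = 9.205.
Trying y = 1.59 m: A R^(2/3) = 6.06 — short.
Trying y = 2.29 m: A R^(2/3) = 16.03 — over.
Trying y = 1.86 m: A R^(2/3) = 9.208 — ≈ 9.205.

y_n = 1.86 m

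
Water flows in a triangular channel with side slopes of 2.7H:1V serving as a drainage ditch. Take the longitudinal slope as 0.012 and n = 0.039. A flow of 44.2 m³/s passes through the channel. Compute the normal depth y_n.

y_n = 2.34 m

Manning's equation rearranged: A R^(2/3) = nQ / (1·√S) = 0.039 × 44.2 / (√0.012) = 15.74.
At y = 2.75 m: A R^(2/3) = 24.19 — too large.
At y = 1.85 m: A R^(2/3) = 8.405 — too small.
At y = 2.34 m: A R^(2/3) = 15.73 — close enough.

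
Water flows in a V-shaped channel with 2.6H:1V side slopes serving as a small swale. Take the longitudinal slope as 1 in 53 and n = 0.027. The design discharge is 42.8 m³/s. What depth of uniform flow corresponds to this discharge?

y_n = 1.88 m

Manning's equation rearranged: A R^(2/3) = nQ / (1·√S) = 0.027 × 42.8 / (√0.01887) = 8.413.
Trying y = 2.26 m: A R^(2/3) = 13.76 — high.
Trying y = 1.32 m: A R^(2/3) = 3.28 — low.
Trying y = 1.88 m: A R^(2/3) = 8.422 — matches.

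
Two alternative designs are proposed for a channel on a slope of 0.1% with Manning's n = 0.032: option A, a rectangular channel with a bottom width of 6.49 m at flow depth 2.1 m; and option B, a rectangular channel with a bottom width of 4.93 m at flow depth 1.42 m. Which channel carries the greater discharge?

Channel A: Flow area A = b·y = 6.49 × 2.1 = 13.63 m². Wetted perimeter P = b + 2y = 6.49 + 2×2.1 = 10.69 m. Hydraulic radius R = A/P = 13.63/10.69 = 1.275 m. Q_A = (1/0.032)·13.63·1.275^(2/3)·√0.001 = 15.84 m³/s.
Channel B: Flow area A = b·y = 4.93 × 1.42 = 7.001 m². Wetted perimeter P = b + 2y = 4.93 + 2×1.42 = 7.77 m. Hydraulic radius R = A/P = 7.001/7.77 = 0.901 m. Q_B = (1/0.032)·7.001·0.901^(2/3)·√0.001 = 6.453 m³/s.
Q_A = 15.84 m³/s vs Q_B = 6.453 m³/s, so channel A carries more.

channel A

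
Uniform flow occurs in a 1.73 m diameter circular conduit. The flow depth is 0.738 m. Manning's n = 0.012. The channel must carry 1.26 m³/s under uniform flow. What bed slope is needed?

For a circular section of diameter D = 1.73 m at depth y = 0.738 m, the central angle is θ = 2 arccos(1 − 2y/D) = 2.847 rad. Then A = (D²/8)(θ − sin θ) = 0.9564 m² and P = Dθ/2 = 2.463 m.
Hydraulic radius R = A/P = 0.9564/2.463 = 0.3884 m.
From Manning's equation, S = [nQ / (1 A R^(2/3))]² = [0.012 × 1.26 / (1 × 0.9564 × 0.3884^(2/3))]² = 0.000882.

S = 0.000882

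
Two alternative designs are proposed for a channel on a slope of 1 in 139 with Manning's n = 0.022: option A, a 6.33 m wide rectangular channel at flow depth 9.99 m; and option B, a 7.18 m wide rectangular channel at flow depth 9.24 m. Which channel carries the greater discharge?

Channel A: Flow area A = b·y = 6.33 × 9.99 = 63.24 m². Wetted perimeter P = b + 2y = 6.33 + 2×9.99 = 26.31 m. Hydraulic radius R = A/P = 63.24/26.31 = 2.404 m. Q_A = (1/0.022)·63.24·2.404^(2/3)·√0.007194 = 437.5 m³/s.
Channel B: Flow area A = b·y = 7.18 × 9.24 = 66.34 m². Wetted perimeter P = b + 2y = 7.18 + 2×9.24 = 25.66 m. Hydraulic radius R = A/P = 66.34/25.66 = 2.585 m. Q_B = (1/0.022)·66.34·2.585^(2/3)·√0.007194 = 481.8 m³/s.
Q_A = 437.5 m³/s vs Q_B = 481.8 m³/s, so channel B carries more.

channel B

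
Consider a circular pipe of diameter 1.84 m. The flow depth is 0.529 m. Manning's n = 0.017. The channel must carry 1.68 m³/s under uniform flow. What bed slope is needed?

S = 0.00999

For a circular section of diameter D = 1.84 m at depth y = 0.529 m, the central angle is θ = 2 arccos(1 − 2y/D) = 2.264 rad. Then A = (D²/8)(θ − sin θ) = 0.6324 m² and P = Dθ/2 = 2.083 m.
Hydraulic radius R = A/P = 0.6324/2.083 = 0.3036 m.
From Manning's equation, S = [nQ / (1 A R^(2/3))]² = [0.017 × 1.68 / (1 × 0.6324 × 0.3036^(2/3))]² = 0.00999.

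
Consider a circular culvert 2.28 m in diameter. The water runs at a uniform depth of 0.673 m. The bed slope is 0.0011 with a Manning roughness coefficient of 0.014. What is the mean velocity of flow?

For a circular section of diameter D = 2.28 m at depth y = 0.673 m, the central angle is θ = 2 arccos(1 − 2y/D) = 2.297 rad. Then A = (D²/8)(θ − sin θ) = 1.007 m² and P = Dθ/2 = 2.619 m.
Hydraulic radius R = A/P = 1.007/2.619 = 0.3846 m.
From Manning's equation, V = (1/n) R^(2/3) S^(1/2) = (1/0.014) × 0.3846^(2/3) × 0.0011^(1/2) = 1.25 m/s.

V = 1.25 m/s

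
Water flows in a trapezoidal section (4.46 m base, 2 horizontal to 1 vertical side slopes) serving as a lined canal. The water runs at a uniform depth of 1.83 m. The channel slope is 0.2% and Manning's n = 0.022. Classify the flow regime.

With bottom width b = 4.46 m and side slope z = 2: A = (b + zy)y = (4.46 + 2×1.83)×1.83 = 14.86 m²; P = b + 2y√(1+z²) = 4.46 + 2×1.83×2.236 = 12.64 m.
Hydraulic radius R = A/P = 14.86/12.64 = 1.175 m.
V = (1/n) R^(2/3) √S = (1/0.022) × 1.175^(2/3) × √0.002 = 2.264 m/s. Hydraulic depth D_h = A/T = 14.86/11.78 = 1.261 m.
Froude number Fr = V/√(g·D_h) = 2.264/√(9.81×1.261) = 0.644, which is less than 1, so the flow is subcritical.

subcritical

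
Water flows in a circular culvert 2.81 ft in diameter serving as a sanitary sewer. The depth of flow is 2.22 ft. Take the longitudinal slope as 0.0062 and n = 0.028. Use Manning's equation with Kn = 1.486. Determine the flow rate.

Q = 19.8 ft³/s

For a circular section of diameter D = 2.81 ft at depth y = 2.22 ft, the central angle is θ = 2 arccos(1 − 2y/D) = 4.379 rad. Then A = (D²/8)(θ − sin θ) = 5.255 ft² and P = Dθ/2 = 6.153 ft.
Hydraulic radius R = A/P = 5.255/6.153 = 0.8541 ft.
Manning's equation: Q = (1.486/n) A R^(2/3) S^(1/2) = (1.486/0.028) × 5.255 × 0.8541^(2/3) × 0.0062^(1/2) = 19.8 ft³/s.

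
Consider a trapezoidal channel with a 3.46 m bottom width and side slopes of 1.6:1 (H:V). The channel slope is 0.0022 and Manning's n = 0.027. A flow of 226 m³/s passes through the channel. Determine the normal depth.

y_n = 5.44 m

Manning's equation rearranged: A R^(2/3) = nQ / (1·√S) = 0.027 × 226 / (√0.0022) = 130.1.
At y = 3.9 m: A R^(2/3) = 61.67 — low.
At y = 5.44 m: A R^(2/3) = 130.2 — close enough.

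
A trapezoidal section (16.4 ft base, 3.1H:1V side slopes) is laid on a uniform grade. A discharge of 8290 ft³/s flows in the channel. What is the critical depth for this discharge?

y_c = 11.1 ft

At critical depth, Q² T / (g A³) = 1, i.e. A³/T = Q²/g = 8290²/32.2 = 2134000.
Trying y = 12.9 ft: A³/T = 3994000 — high.
Trying y = 7.81 ft: A³/T = 492200 — low.
Trying y = 11.1 ft: A³/T = 2105000 — matches.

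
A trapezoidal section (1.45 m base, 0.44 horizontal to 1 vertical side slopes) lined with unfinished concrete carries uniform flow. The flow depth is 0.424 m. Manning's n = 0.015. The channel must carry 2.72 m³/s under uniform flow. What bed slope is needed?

S = 0.0178

With bottom width b = 1.45 m and side slope z = 0.44: A = (b + zy)y = (1.45 + 0.44×0.424)×0.424 = 0.6939 m²; P = b + 2y√(1+z²) = 1.45 + 2×0.424×1.093 = 2.376 m.
Hydraulic radius R = A/P = 0.6939/2.376 = 0.292 m.
From Manning's equation, S = [nQ / (1 A R^(2/3))]² = [0.015 × 2.72 / (1 × 0.6939 × 0.292^(2/3))]² = 0.0178.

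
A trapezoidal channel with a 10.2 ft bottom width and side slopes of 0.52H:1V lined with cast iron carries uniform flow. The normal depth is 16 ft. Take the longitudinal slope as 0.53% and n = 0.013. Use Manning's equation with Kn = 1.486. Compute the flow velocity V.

V = 28.7 ft/s

With bottom width b = 10.2 ft and side slope z = 0.52: A = (b + zy)y = (10.2 + 0.52×16)×16 = 296.3 ft²; P = b + 2y√(1+z²) = 10.2 + 2×16×1.127 = 46.27 ft.
Hydraulic radius R = A/P = 296.3/46.27 = 6.404 ft.
From Manning's equation, V = (1.486/n) R^(2/3) S^(1/2) = (1.486/0.013) × 6.404^(2/3) × 0.0053^(1/2) = 28.7 ft/s.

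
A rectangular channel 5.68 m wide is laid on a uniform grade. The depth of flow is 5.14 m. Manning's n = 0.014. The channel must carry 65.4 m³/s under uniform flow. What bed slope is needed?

Flow area A = b·y = 5.68 × 5.14 = 29.2 m². Wetted perimeter P = b + 2y = 5.68 + 2×5.14 = 15.96 m.
Hydraulic radius R = A/P = 29.2/15.96 = 1.829 m.
From Manning's equation, S = [nQ / (1 A R^(2/3))]² = [0.014 × 65.4 / (1 × 29.2 × 1.829^(2/3))]² = 0.00044.

S = 0.00044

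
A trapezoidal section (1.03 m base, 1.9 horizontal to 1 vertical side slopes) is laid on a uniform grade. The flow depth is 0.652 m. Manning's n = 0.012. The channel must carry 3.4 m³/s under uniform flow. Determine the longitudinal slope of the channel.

With bottom width b = 1.03 m and side slope z = 1.9: A = (b + zy)y = (1.03 + 1.9×0.652)×0.652 = 1.479 m²; P = b + 2y√(1+z²) = 1.03 + 2×0.652×2.147 = 3.83 m.
Hydraulic radius R = A/P = 1.479/3.83 = 0.3862 m.
From Manning's equation, S = [nQ / (1 A R^(2/3))]² = [0.012 × 3.4 / (1 × 1.479 × 0.3862^(2/3))]² = 0.0027.

S = 0.0027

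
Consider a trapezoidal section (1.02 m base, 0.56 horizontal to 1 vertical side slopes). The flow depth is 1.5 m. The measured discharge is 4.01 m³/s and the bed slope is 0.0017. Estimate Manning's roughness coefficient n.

With bottom width b = 1.02 m and side slope z = 0.56: A = (b + zy)y = (1.02 + 0.56×1.5)×1.5 = 2.79 m²; P = b + 2y√(1+z²) = 1.02 + 2×1.5×1.146 = 4.458 m.
Hydraulic radius R = A/P = 2.79/4.458 = 0.6258 m.
Rearranging Manning's equation: n = (1/Q) A R^(2/3) S^(1/2) = (1/4.01) × 2.79 × 0.6258^(2/3) × √0.0017 = 0.021.

n = 0.021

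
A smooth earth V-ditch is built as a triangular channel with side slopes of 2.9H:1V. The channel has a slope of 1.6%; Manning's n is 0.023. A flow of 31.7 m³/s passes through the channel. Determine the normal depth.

y_n = 1.56 m

Manning's equation rearranged: A R^(2/3) = nQ / (1·√S) = 0.023 × 31.7 / (√0.016) = 5.764.
Trying y = 1.88 m: A R^(2/3) = 9.474 — over.
Trying y = 1.27 m: A R^(2/3) = 3.329 — short.
Trying y = 1.56 m: A R^(2/3) = 5.76 — ≈ 5.764.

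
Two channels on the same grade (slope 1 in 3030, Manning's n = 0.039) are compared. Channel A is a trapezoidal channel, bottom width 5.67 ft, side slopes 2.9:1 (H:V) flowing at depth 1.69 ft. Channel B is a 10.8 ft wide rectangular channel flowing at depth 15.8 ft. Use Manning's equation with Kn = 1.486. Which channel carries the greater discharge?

channel B

Channel A: With bottom width b = 5.67 ft and side slope z = 2.9: A = (b + zy)y = (5.67 + 2.9×1.69)×1.69 = 17.86 ft²; P = b + 2y√(1+z²) = 5.67 + 2×1.69×3.068 = 16.04 ft. Hydraulic radius R = A/P = 17.86/16.04 = 1.114 ft. Q_A = (1.486/0.039)·17.86·1.114^(2/3)·√0.00033 = 13.29 ft³/s.
Channel B: Flow area A = b·y = 10.8 × 15.8 = 170.6 ft². Wetted perimeter P = b + 2y = 10.8 + 2×15.8 = 42.4 ft. Hydraulic radius R = A/P = 170.6/42.4 = 4.025 ft. Q_B = (1.486/0.039)·170.6·4.025^(2/3)·√0.00033 = 298.9 ft³/s.
Q_A = 13.29 ft³/s vs Q_B = 298.9 ft³/s, so channel B carries more.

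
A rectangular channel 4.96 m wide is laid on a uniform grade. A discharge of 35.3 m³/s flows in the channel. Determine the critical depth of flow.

For a rectangular channel, critical depth y_c = (q²/g)^(1/3) where q = Q/b = 35.3/4.96 = 7.117 m²/s.
So y_c = (7.117²/9.81)^(1/3) = 1.73 m.

y_c = 1.73 m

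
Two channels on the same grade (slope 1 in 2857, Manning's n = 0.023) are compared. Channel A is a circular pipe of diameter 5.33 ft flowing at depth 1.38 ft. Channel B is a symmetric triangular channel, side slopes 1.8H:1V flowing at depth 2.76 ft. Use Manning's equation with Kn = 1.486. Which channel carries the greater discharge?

Channel A: For a circular section of diameter D = 5.33 ft at depth y = 1.38 ft, the central angle is θ = 2 arccos(1 − 2y/D) = 2.135 rad. Then A = (D²/8)(θ − sin θ) = 4.583 ft² and P = Dθ/2 = 5.691 ft. Hydraulic radius R = A/P = 4.583/5.691 = 0.8053 ft. Q_A = (1.486/0.023)·4.583·0.8053^(2/3)·√0.00035 = 4.795 ft³/s.
Channel B: For a triangular section with side slope z = 1.8: A = zy² = 1.8×2.76² = 13.71 ft²; P = 2y√(1+z²) = 2×2.76×2.059 = 11.37 ft. Hydraulic radius R = A/P = 13.71/11.37 = 1.206 ft. Q_B = (1.486/0.023)·13.71·1.206^(2/3)·√0.00035 = 18.78 ft³/s.
Q_A = 4.795 ft³/s vs Q_B = 18.78 ft³/s, so channel B carries more.

channel B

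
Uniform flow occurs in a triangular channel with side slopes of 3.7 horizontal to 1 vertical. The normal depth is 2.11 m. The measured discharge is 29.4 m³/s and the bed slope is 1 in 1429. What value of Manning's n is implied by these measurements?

n = 0.015

For a triangular section with side slope z = 3.7: A = zy² = 3.7×2.11² = 16.47 m²; P = 2y√(1+z²) = 2×2.11×3.833 = 16.17 m.
Hydraulic radius R = A/P = 16.47/16.17 = 1.018 m.
Rearranging Manning's equation: n = (1/Q) A R^(2/3) S^(1/2) = (1/29.4) × 16.47 × 1.018^(2/3) × √0.0006998 = 0.015.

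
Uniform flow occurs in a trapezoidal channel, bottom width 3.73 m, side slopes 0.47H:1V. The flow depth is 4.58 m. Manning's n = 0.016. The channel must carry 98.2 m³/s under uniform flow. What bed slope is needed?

With bottom width b = 3.73 m and side slope z = 0.47: A = (b + zy)y = (3.73 + 0.47×4.58)×4.58 = 26.94 m²; P = b + 2y√(1+z²) = 3.73 + 2×4.58×1.105 = 13.85 m.
Hydraulic radius R = A/P = 26.94/13.85 = 1.945 m.
From Manning's equation, S = [nQ / (1 A R^(2/3))]² = [0.016 × 98.2 / (1 × 26.94 × 1.945^(2/3))]² = 0.0014.

S = 0.0014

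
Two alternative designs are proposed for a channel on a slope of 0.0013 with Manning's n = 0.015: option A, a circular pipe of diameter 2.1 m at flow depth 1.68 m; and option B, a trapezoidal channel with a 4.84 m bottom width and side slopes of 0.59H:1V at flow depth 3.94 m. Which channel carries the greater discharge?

Channel A: For a circular section of diameter D = 2.1 m at depth y = 1.68 m, the central angle is θ = 2 arccos(1 − 2y/D) = 4.429 rad. Then A = (D²/8)(θ − sin θ) = 2.97 m² and P = Dθ/2 = 4.65 m. Hydraulic radius R = A/P = 2.97/4.65 = 0.6388 m. Q_A = (1/0.015)·2.97·0.6388^(2/3)·√0.0013 = 5.296 m³/s.
Channel B: With bottom width b = 4.84 m and side slope z = 0.59: A = (b + zy)y = (4.84 + 0.59×3.94)×3.94 = 28.23 m²; P = b + 2y√(1+z²) = 4.84 + 2×3.94×1.161 = 13.99 m. Hydraulic radius R = A/P = 28.23/13.99 = 2.018 m. Q_B = (1/0.015)·28.23·2.018^(2/3)·√0.0013 = 108.4 m³/s.
Q_A = 5.296 m³/s vs Q_B = 108.4 m³/s, so channel B carries more.

channel B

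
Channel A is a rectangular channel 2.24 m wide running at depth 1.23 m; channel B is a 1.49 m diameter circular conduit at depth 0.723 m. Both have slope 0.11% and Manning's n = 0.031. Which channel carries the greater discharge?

Channel A: Flow area A = b·y = 2.24 × 1.23 = 2.755 m². Wetted perimeter P = b + 2y = 2.24 + 2×1.23 = 4.7 m. Hydraulic radius R = A/P = 2.755/4.7 = 0.5862 m. Q_A = (1/0.031)·2.755·0.5862^(2/3)·√0.0011 = 2.065 m³/s.
Channel B: For a circular section of diameter D = 1.49 m at depth y = 0.723 m, the central angle is θ = 2 arccos(1 − 2y/D) = 3.083 rad. Then A = (D²/8)(θ − sin θ) = 0.8391 m² and P = Dθ/2 = 2.296 m. Hydraulic radius R = A/P = 0.8391/2.296 = 0.3654 m. Q_B = (1/0.031)·0.8391·0.3654^(2/3)·√0.0011 = 0.4588 m³/s.
Q_A = 2.065 m³/s vs Q_B = 0.4588 m³/s, so channel A carries more.

channel A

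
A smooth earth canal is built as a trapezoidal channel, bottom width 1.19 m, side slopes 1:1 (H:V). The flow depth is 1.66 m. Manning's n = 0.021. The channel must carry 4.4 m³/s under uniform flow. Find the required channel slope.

With bottom width b = 1.19 m and side slope z = 1: A = (b + zy)y = (1.19 + 1×1.66)×1.66 = 4.731 m²; P = b + 2y√(1+z²) = 1.19 + 2×1.66×1.414 = 5.885 m.
Hydraulic radius R = A/P = 4.731/5.885 = 0.8039 m.
From Manning's equation, S = [nQ / (1 A R^(2/3))]² = [0.021 × 4.4 / (1 × 4.731 × 0.8039^(2/3))]² = 0.00051.

S = 0.00051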